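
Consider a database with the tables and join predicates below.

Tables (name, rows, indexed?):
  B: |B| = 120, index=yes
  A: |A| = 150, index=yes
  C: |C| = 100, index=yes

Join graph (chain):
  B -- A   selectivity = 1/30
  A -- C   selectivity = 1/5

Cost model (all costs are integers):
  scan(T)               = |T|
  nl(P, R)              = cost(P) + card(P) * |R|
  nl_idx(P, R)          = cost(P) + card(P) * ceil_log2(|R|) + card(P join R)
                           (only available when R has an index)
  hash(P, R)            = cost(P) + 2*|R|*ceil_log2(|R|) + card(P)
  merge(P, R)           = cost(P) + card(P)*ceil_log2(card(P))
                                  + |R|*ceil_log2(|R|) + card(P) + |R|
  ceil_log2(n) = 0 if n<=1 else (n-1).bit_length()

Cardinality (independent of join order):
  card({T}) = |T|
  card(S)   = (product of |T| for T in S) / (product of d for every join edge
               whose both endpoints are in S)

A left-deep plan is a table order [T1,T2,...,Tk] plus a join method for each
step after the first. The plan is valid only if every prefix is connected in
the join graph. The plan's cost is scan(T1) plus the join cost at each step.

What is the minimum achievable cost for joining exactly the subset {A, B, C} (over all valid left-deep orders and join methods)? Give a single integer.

3680

Selinger DP over subsets of {A,B,C}:
  {B}: scan cost=120, card=120
  {A}: scan cost=150, card=150
  {C}: scan cost=100, card=100
  {AB}: card=600; try (A,nl_idx)→1680, (B,nl_idx)→1800, (B,hash)→1980, (A,merge)→2430, (B,merge)→2460, (A,hash)→2640 …(+2); best=1680 via (A,nl_idx)
  {AC}: card=3000; try (C,hash)→1700, (A,merge)→2250, (C,merge)→2300, (A,hash)→2600, (A,nl_idx)→3900, (C,nl_idx)→4200 …(+2); best=1700 via (C,hash)
  {ABC}: card=12000; try (C,hash)→3680, (B,hash)→6380, (C,merge)→9080, (C,nl_idx)→17880, (B,nl_idx)→34700, (B,merge)→41660 …(+2); best=3680 via (C,hash)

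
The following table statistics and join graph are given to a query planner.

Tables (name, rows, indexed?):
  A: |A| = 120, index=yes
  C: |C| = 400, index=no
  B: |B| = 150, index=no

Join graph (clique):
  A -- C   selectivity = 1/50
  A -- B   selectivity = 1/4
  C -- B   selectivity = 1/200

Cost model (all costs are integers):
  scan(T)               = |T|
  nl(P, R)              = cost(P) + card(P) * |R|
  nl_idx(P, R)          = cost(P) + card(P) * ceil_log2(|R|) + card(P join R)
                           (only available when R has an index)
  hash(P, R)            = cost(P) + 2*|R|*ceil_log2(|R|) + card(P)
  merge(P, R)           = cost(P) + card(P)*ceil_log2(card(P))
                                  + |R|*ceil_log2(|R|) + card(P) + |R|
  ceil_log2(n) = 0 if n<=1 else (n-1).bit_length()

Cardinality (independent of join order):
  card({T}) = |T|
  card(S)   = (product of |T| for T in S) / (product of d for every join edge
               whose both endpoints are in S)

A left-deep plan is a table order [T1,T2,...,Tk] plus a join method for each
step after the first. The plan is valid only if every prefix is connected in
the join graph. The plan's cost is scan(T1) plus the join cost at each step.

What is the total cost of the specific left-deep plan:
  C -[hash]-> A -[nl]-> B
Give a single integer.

step 1: scan C: cost=400, card=400
step 2: join A via hash
    card(P join A) = 400*120/(50) = 960
    cost = 400 + 2*120*7 + 400 = 2480
step 3: join B via nl
    card(P join B) = 960*150/(4*200) = 180
    cost = 2480 + 960*150 = 146480

146480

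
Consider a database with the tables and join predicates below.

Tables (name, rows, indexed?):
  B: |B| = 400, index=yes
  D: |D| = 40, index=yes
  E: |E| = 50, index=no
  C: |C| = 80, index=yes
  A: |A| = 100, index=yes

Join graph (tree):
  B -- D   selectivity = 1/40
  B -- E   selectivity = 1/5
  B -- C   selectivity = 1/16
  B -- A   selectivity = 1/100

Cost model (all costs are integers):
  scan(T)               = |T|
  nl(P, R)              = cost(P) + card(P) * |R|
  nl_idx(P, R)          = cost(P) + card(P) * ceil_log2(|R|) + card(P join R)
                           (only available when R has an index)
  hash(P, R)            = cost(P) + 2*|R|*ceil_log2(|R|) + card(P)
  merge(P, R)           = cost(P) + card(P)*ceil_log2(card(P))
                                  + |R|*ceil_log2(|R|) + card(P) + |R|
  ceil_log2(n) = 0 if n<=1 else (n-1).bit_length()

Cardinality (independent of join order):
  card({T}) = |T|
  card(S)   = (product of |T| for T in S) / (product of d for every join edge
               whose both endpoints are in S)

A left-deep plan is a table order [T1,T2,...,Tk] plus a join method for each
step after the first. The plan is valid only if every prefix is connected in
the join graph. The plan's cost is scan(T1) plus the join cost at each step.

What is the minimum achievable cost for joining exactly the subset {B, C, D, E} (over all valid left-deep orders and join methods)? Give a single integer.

Selinger DP over subsets of {B,C,D,E}:
  {B}: scan cost=400, card=400
  {D}: scan cost=40, card=40
  {E}: scan cost=50, card=50
  {C}: scan cost=80, card=80
  {BD}: card=400; try (B,nl_idx)→800, (D,hash)→1280, (D,nl_idx)→3200, (B,merge)→4320, (D,merge)→4680, (B,hash)→7280 …(+2); best=800 via (B,nl_idx)
  {BE}: card=4000; try (E,hash)→1400, (B,merge)→4400, (B,nl_idx)→4500, (E,merge)→4750, (B,hash)→7300, (B,nl)→20050 …(+1); best=1400 via (E,hash)
  {BC}: card=2000; try (C,hash)→1920, (B,nl_idx)→2800, (B,merge)→4720, (C,merge)→5040, (C,nl_idx)→5200, (B,hash)→7360 …(+2); best=1920 via (C,hash)
  {BDE}: card=4000; try (E,hash)→1800, (E,merge)→5150, (D,hash)→5880, (E,nl)→20800, (D,nl_idx)→29400, (D,merge)→53680 …(+1); best=1800 via (E,hash)
  {BCD}: card=2000; try (C,hash)→2320, (D,hash)→4400, (C,merge)→5440, (C,nl_idx)→5600, (D,nl_idx)→15920, (D,merge)→26200 …(+2); best=2320 via (C,hash)
  {BCE}: card=20000; try (E,hash)→4520, (C,hash)→6520, (E,merge)→26270, (C,nl_idx)→49400, (C,merge)→54040, (E,nl)→101920 …(+1); best=4520 via (E,hash)
  {BCDE}: card=20000; try (E,hash)→4920, (C,hash)→6920, (D,hash)→25000, (E,merge)→26670, (C,nl_idx)→49800, (C,merge)→54440 …(+5); best=4920 via (E,hash)

4920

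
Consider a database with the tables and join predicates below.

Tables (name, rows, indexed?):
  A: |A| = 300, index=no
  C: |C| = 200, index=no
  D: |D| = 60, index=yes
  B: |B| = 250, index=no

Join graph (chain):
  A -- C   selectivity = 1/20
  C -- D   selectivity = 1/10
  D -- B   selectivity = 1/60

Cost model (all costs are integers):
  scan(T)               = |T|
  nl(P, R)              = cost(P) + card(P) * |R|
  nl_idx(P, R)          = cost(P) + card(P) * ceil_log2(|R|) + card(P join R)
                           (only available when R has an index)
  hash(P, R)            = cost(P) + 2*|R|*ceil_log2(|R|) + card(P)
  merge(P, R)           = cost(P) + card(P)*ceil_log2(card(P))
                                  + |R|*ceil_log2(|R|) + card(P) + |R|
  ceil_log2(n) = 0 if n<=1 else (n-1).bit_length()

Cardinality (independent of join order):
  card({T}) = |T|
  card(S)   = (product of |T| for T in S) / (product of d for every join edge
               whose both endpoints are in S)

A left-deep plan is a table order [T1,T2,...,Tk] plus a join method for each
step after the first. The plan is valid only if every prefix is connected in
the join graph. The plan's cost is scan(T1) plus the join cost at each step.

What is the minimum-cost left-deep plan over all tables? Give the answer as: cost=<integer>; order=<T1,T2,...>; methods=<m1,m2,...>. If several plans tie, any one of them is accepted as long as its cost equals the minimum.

cost=15070; order=B,D,C,A; methods=hash,hash,hash

Selinger DP (subsets sized 1..n):
  {A}: scan cost=300, card=300
  {C}: scan cost=200, card=200
  {D}: scan cost=60, card=60
  {B}: scan cost=250, card=250
  {AC}: card=3000; try (C,hash)→3800, (A,merge)→5000, (C,merge)→5100, (A,hash)→5800, (A,nl)→60200, (C,nl)→60300; best=3800 via (C,hash)
  {CD}: card=1200; try (D,hash)→1120, (C,merge)→2280, (D,merge)→2420, (D,nl_idx)→2600, (C,hash)→3320, (C,nl)→12060 …(+1); best=1120 via (D,hash)
  {BD}: card=250; try (D,hash)→1220, (D,nl_idx)→2000, (B,merge)→2730, (D,merge)→2920, (B,hash)→4120, (B,nl)→15060 …(+1); best=1220 via (D,hash)
  {ACD}: card=18000; try (D,hash)→7520, (A,hash)→7720, (A,merge)→18520, (D,nl_idx)→39800, (D,merge)→43220, (D,nl)→183800 …(+1); best=7520 via (D,hash)
  {BCD}: card=5000; try (C,hash)→4670, (C,merge)→5270, (B,hash)→6320, (B,merge)→17770, (C,nl)→51220, (B,nl)→301120; best=4670 via (C,hash)
  {ABCD}: card=75000; try (A,hash)→15070, (B,hash)→29520, (A,merge)→77670, (B,merge)→297770, (A,nl)→1504670, (B,nl)→4507520; best=15070 via (A,hash)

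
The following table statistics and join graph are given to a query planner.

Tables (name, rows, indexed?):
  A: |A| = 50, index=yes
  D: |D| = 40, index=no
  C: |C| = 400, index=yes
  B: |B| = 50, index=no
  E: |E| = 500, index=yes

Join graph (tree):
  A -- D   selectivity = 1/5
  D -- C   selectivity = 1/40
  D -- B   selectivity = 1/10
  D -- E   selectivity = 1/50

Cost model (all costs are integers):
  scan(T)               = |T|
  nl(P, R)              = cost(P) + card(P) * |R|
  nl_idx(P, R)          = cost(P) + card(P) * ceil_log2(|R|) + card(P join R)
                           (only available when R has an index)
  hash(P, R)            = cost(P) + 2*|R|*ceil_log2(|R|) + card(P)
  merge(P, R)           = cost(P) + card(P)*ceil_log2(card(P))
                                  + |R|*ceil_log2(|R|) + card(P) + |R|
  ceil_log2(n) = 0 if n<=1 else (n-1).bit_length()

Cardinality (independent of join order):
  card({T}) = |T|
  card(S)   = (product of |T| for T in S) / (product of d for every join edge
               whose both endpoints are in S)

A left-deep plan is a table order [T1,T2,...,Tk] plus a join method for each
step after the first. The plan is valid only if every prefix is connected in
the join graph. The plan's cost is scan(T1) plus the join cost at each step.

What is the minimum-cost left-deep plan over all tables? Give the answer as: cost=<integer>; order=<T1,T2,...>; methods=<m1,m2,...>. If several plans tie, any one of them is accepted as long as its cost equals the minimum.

Selinger DP (subsets sized 1..n):
  {A}: scan cost=50, card=50
  {D}: scan cost=40, card=40
  {C}: scan cost=400, card=400
  {B}: scan cost=50, card=50
  {E}: scan cost=500, card=500
  {AD}: card=400; try (D,hash)→580, (A,merge)→670, (D,merge)→680, (A,hash)→680, (A,nl_idx)→680, (A,nl)→2040 …(+1); best=580 via (D,hash)
  {CD}: card=400; try (C,nl_idx)→800, (D,hash)→1280, (C,merge)→4320, (D,merge)→4680, (C,hash)→7280, (C,nl)→16040 …(+1); best=800 via (C,nl_idx)
  {BD}: card=200; try (D,hash)→580, (B,merge)→670, (D,merge)→680, (B,hash)→680, (B,nl)→2040, (D,nl)→2050; best=580 via (D,hash)
  {DE}: card=400; try (E,nl_idx)→800, (D,hash)→1480, (E,merge)→5320, (D,merge)→5780, (E,hash)→9080, (E,nl)→20040 …(+1); best=800 via (E,nl_idx)
  {ACD}: card=4000; try (A,hash)→1800, (A,merge)→5150, (A,nl_idx)→7200, (C,hash)→8180, (C,nl_idx)→8180, (C,merge)→8580 …(+2); best=1800 via (A,hash)
  {ABD}: card=2000; try (A,hash)→1380, (B,hash)→1580, (A,merge)→2730, (A,nl_idx)→3780, (B,merge)→4930, (A,nl)→10580 …(+1); best=1380 via (A,hash)
  {ADE}: card=4000; try (A,hash)→1800, (A,merge)→5150, (A,nl_idx)→7200, (E,nl_idx)→8180, (E,merge)→9580, (E,hash)→9980 …(+2); best=1800 via (A,hash)
  {BCD}: card=2000; try (B,hash)→1800, (C,nl_idx)→4380, (B,merge)→5150, (C,merge)→6380, (C,hash)→7980, (B,nl)→20800 …(+1); best=1800 via (B,hash)
  {CDE}: card=4000; try (E,nl_idx)→8400, (C,hash)→8400, (C,nl_idx)→8400, (C,merge)→8800, (E,merge)→9800, (E,hash)→10200 …(+2); best=8400 via (E,nl_idx)
  {BDE}: card=2000; try (B,hash)→1800, (E,nl_idx)→4380, (B,merge)→5150, (E,merge)→7380, (E,hash)→9780, (B,nl)→20800 …(+1); best=1800 via (B,hash)
  {ABCD}: card=20000; try (A,hash)→4400, (B,hash)→6400, (C,hash)→10580, (A,merge)→26150, (C,merge)→29380, (A,nl_idx)→33800 …(+5); best=4400 via (A,hash)
  {ACDE}: card=40000; try (C,hash)→13000, (A,hash)→13000, (E,hash)→14800, (C,merge)→57800, (E,merge)→58800, (A,merge)→60750 …(+6); best=13000 via (C,hash)
  {ABDE}: card=20000; try (A,hash)→4400, (B,hash)→6400, (E,hash)→12380, (A,merge)→26150, (E,merge)→30380, (A,nl_idx)→33800 …(+5); best=4400 via (A,hash)
  {BCDE}: card=20000; try (C,hash)→11000, (E,hash)→12800, (B,hash)→13000, (C,merge)→29800, (E,merge)→30800, (E,nl_idx)→39800 …(+5); best=11000 via (C,hash)
  {ABCDE}: card=200000; try (C,hash)→31600, (A,hash)→31600, (E,hash)→33400, (B,hash)→53600, (C,merge)→328400, (E,merge)→329400 …(+9); best=31600 via (C,hash)

cost=31600; order=D,E,B,A,C; methods=nl_idx,hash,hash,hash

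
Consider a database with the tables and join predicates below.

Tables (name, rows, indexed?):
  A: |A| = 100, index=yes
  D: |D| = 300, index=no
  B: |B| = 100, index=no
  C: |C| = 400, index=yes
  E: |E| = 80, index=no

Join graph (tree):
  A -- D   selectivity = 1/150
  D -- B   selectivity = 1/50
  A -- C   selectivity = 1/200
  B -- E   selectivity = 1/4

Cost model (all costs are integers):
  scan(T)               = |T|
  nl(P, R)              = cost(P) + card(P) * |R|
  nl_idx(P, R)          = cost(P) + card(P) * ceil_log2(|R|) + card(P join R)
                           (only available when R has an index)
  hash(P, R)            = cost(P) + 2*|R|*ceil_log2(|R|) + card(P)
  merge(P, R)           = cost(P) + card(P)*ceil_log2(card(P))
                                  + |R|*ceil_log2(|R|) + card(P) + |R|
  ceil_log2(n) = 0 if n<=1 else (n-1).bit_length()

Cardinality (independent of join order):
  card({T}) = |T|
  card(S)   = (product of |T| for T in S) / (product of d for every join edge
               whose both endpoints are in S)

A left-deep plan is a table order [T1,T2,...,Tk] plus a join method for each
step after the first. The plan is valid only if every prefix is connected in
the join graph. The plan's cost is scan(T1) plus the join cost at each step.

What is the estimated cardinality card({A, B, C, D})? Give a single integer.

Tables in S: A(100), B(100), C(400), D(300)
Edges inside S: A-D(d=150), D-B(d=50), A-C(d=200)
numerator = 100 * 100 * 400 * 300 = 1200000000
denominator = 150 * 50 * 200 = 1500000
card(S) = 1200000000 / 1500000 = 800

800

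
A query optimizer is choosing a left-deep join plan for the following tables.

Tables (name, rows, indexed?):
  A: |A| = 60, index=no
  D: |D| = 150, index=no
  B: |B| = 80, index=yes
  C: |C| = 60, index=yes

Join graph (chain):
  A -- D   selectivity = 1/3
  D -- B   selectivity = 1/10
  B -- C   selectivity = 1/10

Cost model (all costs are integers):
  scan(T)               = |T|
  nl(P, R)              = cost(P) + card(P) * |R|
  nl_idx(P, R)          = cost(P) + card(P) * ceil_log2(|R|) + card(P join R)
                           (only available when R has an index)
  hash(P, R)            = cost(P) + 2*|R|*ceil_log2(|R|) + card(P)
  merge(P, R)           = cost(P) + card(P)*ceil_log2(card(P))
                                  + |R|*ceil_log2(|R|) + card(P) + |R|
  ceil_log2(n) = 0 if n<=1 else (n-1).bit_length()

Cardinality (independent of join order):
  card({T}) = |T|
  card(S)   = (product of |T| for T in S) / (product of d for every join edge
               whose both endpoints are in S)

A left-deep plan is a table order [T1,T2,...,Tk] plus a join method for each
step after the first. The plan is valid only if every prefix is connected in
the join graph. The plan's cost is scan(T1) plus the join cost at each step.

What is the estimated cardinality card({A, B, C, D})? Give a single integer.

144000

Tables in S: A(60), B(80), C(60), D(150)
Edges inside S: A-D(d=3), D-B(d=10), B-C(d=10)
numerator = 60 * 80 * 60 * 150 = 43200000
denominator = 3 * 10 * 10 = 300
card(S) = 43200000 / 300 = 144000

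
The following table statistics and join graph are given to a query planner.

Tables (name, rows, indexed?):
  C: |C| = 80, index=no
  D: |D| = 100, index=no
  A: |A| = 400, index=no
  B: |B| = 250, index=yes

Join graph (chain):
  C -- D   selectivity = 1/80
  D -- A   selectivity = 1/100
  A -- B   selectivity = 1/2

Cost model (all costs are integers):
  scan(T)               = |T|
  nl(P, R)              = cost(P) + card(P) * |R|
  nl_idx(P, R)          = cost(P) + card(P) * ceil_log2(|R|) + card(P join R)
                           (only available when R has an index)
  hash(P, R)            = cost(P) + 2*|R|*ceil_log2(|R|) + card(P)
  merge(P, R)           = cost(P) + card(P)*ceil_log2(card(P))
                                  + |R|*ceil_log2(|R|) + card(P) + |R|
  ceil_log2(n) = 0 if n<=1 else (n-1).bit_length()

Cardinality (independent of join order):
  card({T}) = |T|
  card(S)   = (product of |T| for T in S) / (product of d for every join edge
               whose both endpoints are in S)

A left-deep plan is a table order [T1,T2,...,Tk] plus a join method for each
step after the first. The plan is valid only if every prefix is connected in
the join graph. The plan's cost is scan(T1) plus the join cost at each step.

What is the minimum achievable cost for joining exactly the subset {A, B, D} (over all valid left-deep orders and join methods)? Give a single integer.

6600

Selinger DP over subsets of {A,B,D}:
  {D}: scan cost=100, card=100
  {A}: scan cost=400, card=400
  {B}: scan cost=250, card=250
  {AD}: card=400; try (D,hash)→2200, (A,merge)→4900, (D,merge)→5200, (A,hash)→7400, (A,nl)→40100, (D,nl)→40400; best=2200 via (D,hash)
  {AB}: card=50000; try (B,hash)→4800, (A,merge)→6500, (B,merge)→6650, (A,hash)→7700, (B,nl_idx)→53600, (A,nl)→100250 …(+1); best=4800 via (B,hash)
  {ABD}: card=50000; try (B,hash)→6600, (B,merge)→8450, (B,nl_idx)→55400, (D,hash)→56200, (B,nl)→102200, (D,merge)→855600 …(+1); best=6600 via (B,hash)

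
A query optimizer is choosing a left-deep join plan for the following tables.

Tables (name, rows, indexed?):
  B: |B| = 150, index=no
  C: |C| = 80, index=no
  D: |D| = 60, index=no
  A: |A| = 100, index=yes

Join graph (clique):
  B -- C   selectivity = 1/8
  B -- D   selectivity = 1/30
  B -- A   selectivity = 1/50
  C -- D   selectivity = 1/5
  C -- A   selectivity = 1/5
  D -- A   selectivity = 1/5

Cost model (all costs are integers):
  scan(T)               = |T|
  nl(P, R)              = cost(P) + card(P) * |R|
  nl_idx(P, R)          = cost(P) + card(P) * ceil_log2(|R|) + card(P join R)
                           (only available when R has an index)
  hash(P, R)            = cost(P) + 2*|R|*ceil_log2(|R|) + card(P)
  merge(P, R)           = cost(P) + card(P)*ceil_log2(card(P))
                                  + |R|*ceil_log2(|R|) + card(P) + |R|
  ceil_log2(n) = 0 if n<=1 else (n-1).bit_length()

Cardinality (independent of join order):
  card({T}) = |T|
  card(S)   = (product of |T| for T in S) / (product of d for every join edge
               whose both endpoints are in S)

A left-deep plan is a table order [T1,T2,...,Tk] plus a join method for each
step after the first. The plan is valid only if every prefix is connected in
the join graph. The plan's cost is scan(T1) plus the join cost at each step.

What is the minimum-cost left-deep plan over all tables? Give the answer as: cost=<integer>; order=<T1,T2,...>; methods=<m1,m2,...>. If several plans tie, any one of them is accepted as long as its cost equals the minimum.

cost=3760; order=B,A,D,C; methods=nl_idx,hash,hash

Selinger DP (subsets sized 1..n):
  {B}: scan cost=150, card=150
  {C}: scan cost=80, card=80
  {D}: scan cost=60, card=60
  {A}: scan cost=100, card=100
  {BC}: card=1500; try (C,hash)→1420, (B,merge)→2070, (C,merge)→2140, (B,hash)→2560, (B,nl)→12080, (C,nl)→12150; best=1420 via (C,hash)
  {BD}: card=300; try (D,hash)→1020, (B,merge)→1830, (D,merge)→1920, (B,hash)→2520, (B,nl)→9060, (D,nl)→9150; best=1020 via (D,hash)
  {AB}: card=300; try (A,nl_idx)→1500, (A,hash)→1700, (B,merge)→2250, (A,merge)→2300, (B,hash)→2600, (B,nl)→15100 …(+1); best=1500 via (A,nl_idx)
  {CD}: card=960; try (D,hash)→880, (C,merge)→1120, (D,merge)→1140, (C,hash)→1240, (C,nl)→4860, (D,nl)→4880; best=880 via (D,hash)
  {AC}: card=1600; try (C,hash)→1320, (A,merge)→1520, (C,merge)→1540, (A,hash)→1560, (A,nl_idx)→2240, (A,nl)→8080 …(+1); best=1320 via (C,hash)
  {AD}: card=1200; try (D,hash)→920, (A,merge)→1280, (D,merge)→1320, (A,hash)→1520, (A,nl_idx)→1680, (A,nl)→6060 …(+1); best=920 via (D,hash)
  {BCD}: card=600; try (C,hash)→2440, (D,hash)→3640, (B,hash)→4240, (C,merge)→4660, (B,merge)→12790, (D,merge)→19840 …(+3); best=2440 via (C,hash)
  {ABC}: card=600; try (C,hash)→2920, (A,hash)→4320, (C,merge)→5140, (B,hash)→5320, (A,nl_idx)→12520, (A,merge)→20220 …(+4); best=2920 via (C,hash)
  {ABD}: card=120; try (D,hash)→2520, (A,hash)→2720, (A,nl_idx)→3240, (B,hash)→4520, (A,merge)→4820, (D,merge)→4920 …(+4); best=2520 via (D,hash)
  {ACD}: card=3840; try (C,hash)→3240, (A,hash)→3240, (D,hash)→3640, (A,nl_idx)→11440, (A,merge)→12240, (C,merge)→15960 …(+4); best=3240 via (C,hash)
  {ABCD}: card=48; try (C,hash)→3760, (C,merge)→4120, (D,hash)→4240, (A,hash)→4440, (A,nl_idx)→6688, (B,hash)→9480 …(+7); best=3760 via (C,hash)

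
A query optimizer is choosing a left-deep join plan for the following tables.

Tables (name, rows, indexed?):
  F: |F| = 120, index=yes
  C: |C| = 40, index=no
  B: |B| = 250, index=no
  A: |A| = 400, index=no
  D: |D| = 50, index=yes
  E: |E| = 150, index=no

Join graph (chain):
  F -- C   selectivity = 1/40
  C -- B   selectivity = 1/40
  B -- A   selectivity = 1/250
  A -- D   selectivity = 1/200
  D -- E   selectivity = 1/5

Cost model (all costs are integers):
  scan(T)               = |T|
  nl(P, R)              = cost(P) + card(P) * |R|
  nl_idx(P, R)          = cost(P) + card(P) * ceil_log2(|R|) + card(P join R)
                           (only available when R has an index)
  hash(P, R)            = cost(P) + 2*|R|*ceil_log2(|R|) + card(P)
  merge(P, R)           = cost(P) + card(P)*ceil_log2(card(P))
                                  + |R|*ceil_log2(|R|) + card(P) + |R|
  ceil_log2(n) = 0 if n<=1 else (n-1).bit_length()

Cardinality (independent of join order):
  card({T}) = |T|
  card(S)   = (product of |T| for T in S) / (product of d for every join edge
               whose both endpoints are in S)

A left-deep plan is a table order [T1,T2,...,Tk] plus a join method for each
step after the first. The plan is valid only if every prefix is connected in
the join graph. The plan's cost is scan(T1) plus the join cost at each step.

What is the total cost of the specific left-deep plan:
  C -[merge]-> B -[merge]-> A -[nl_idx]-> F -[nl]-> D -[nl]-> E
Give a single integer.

117820

step 1: scan C: cost=40, card=40
step 2: join B via merge
    card(P join B) = 40*250/(40) = 250
    cost = 40 + 40*6 + 250*8 + 40 + 250 = 2570
step 3: join A via merge
    card(P join A) = 250*400/(250) = 400
    cost = 2570 + 250*8 + 400*9 + 250 + 400 = 8820
step 4: join F via nl_idx
    card(P join F) = 400*120/(40) = 1200
    cost = 8820 + 400*7 + 1200 = 12820
step 5: join D via nl
    card(P join D) = 1200*50/(200) = 300
    cost = 12820 + 1200*50 = 72820
step 6: join E via nl
    card(P join E) = 300*150/(5) = 9000
    cost = 72820 + 300*150 = 117820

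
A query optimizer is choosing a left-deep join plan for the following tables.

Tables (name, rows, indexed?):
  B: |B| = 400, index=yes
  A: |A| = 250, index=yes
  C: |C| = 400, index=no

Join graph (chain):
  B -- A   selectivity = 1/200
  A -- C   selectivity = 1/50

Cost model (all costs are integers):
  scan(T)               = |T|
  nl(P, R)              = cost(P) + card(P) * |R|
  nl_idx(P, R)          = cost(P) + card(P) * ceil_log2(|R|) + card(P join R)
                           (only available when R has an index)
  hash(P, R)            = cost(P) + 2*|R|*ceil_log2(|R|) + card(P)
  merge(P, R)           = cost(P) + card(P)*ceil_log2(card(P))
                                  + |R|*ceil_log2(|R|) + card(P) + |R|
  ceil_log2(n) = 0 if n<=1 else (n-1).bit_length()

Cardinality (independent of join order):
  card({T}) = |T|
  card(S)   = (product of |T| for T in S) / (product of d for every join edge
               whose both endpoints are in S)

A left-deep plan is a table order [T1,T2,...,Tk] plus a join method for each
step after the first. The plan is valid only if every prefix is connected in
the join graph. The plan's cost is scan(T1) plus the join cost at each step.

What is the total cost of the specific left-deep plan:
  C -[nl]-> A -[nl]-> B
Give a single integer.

step 1: scan C: cost=400, card=400
step 2: join A via nl
    card(P join A) = 400*250/(50) = 2000
    cost = 400 + 400*250 = 100400
step 3: join B via nl
    card(P join B) = 2000*400/(200) = 4000
    cost = 100400 + 2000*400 = 900400

900400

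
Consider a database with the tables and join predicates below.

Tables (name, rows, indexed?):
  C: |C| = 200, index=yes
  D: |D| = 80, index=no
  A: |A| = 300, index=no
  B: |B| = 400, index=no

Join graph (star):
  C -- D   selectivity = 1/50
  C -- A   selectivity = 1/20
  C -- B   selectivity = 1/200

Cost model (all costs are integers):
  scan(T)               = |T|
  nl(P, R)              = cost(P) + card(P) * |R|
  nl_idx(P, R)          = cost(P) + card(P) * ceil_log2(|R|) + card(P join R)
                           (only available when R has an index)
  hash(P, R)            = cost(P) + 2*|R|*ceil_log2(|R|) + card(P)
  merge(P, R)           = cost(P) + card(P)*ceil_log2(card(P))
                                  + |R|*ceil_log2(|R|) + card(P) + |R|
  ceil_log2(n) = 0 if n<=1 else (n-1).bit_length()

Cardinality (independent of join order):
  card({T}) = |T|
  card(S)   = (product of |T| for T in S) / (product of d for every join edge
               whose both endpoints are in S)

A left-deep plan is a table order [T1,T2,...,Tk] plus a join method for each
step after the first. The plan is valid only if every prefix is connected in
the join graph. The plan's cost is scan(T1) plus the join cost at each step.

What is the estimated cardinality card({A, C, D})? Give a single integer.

4800

Tables in S: A(300), C(200), D(80)
Edges inside S: C-D(d=50), C-A(d=20)
numerator = 300 * 200 * 80 = 4800000
denominator = 50 * 20 = 1000
card(S) = 4800000 / 1000 = 4800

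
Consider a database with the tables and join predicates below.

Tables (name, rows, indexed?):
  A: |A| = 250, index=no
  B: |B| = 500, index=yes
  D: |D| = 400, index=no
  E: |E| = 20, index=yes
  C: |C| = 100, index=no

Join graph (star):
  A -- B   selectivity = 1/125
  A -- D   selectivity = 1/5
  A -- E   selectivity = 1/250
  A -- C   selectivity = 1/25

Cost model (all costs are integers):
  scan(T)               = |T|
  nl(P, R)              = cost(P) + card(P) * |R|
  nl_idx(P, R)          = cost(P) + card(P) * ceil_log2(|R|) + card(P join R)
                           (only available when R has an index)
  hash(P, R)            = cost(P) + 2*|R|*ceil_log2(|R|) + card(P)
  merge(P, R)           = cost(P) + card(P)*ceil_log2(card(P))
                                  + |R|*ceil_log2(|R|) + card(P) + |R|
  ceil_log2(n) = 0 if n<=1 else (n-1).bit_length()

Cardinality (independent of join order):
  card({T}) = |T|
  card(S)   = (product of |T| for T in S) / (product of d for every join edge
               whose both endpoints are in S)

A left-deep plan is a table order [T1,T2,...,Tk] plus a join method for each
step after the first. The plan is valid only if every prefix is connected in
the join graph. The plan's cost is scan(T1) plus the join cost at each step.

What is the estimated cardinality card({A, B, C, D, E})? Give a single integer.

25600

Tables in S: A(250), B(500), C(100), D(400), E(20)
Edges inside S: A-B(d=125), A-D(d=5), A-E(d=250), A-C(d=25)
numerator = 250 * 500 * 100 * 400 * 20 = 100000000000
denominator = 125 * 5 * 250 * 25 = 3906250
card(S) = 100000000000 / 3906250 = 25600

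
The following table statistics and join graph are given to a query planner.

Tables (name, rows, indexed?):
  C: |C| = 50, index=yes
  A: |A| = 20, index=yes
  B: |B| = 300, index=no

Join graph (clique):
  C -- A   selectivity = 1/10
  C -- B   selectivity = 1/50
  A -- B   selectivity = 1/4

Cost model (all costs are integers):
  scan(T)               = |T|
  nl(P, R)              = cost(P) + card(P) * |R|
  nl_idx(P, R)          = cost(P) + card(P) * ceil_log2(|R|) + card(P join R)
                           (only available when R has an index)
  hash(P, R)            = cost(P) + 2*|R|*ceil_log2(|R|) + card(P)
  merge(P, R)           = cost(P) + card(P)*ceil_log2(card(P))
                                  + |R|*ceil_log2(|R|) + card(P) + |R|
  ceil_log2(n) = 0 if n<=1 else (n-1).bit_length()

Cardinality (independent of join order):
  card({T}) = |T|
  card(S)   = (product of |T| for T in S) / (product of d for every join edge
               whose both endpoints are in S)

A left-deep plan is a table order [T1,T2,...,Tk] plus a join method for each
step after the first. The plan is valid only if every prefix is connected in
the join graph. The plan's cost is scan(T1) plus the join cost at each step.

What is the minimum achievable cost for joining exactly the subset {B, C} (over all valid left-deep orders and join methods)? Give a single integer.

1200

Selinger DP over subsets of {B,C}:
  {C}: scan cost=50, card=50
  {B}: scan cost=300, card=300
  {BC}: card=300; try (C,hash)→1200, (C,nl_idx)→2400, (B,merge)→3400, (C,merge)→3650, (B,hash)→5500, (B,nl)→15050 …(+1); best=1200 via (C,hash)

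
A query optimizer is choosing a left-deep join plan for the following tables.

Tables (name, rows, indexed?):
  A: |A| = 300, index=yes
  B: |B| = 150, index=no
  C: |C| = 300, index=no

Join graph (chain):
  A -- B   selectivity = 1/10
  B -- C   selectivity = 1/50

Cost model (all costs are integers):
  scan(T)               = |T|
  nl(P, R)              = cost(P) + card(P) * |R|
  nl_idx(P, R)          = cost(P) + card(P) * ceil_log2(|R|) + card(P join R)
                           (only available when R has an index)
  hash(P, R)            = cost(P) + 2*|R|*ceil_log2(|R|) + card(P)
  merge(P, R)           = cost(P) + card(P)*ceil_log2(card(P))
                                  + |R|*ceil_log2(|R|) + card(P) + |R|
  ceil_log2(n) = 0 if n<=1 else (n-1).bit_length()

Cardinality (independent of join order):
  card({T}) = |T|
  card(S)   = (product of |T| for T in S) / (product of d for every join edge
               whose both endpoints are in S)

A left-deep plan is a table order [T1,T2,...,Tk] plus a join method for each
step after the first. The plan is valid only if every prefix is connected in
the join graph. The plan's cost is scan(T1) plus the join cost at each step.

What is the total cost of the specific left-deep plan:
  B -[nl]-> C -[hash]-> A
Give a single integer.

51450

step 1: scan B: cost=150, card=150
step 2: join C via nl
    card(P join C) = 150*300/(50) = 900
    cost = 150 + 150*300 = 45150
step 3: join A via hash
    card(P join A) = 900*300/(10) = 27000
    cost = 45150 + 2*300*9 + 900 = 51450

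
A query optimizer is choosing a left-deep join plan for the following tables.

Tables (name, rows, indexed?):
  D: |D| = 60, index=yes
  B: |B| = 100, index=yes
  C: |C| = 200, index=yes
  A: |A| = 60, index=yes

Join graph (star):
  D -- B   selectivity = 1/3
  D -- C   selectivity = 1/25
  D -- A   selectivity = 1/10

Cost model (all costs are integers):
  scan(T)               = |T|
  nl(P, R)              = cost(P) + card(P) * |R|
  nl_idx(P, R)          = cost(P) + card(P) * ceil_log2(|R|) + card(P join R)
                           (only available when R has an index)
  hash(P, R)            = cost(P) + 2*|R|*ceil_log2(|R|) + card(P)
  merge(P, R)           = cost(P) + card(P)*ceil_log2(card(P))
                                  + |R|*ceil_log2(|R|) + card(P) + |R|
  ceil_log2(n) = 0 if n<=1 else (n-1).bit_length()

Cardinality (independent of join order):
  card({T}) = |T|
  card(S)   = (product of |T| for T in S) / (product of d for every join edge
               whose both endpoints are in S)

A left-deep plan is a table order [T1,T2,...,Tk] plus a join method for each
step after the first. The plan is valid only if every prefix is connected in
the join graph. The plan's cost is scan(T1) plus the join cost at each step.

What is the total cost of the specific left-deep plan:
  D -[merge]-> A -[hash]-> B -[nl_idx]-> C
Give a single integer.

194660

step 1: scan D: cost=60, card=60
step 2: join A via merge
    card(P join A) = 60*60/(10) = 360
    cost = 60 + 60*6 + 60*6 + 60 + 60 = 900
step 3: join B via hash
    card(P join B) = 360*100/(3) = 12000
    cost = 900 + 2*100*7 + 360 = 2660
step 4: join C via nl_idx
    card(P join C) = 12000*200/(25) = 96000
    cost = 2660 + 12000*8 + 96000 = 194660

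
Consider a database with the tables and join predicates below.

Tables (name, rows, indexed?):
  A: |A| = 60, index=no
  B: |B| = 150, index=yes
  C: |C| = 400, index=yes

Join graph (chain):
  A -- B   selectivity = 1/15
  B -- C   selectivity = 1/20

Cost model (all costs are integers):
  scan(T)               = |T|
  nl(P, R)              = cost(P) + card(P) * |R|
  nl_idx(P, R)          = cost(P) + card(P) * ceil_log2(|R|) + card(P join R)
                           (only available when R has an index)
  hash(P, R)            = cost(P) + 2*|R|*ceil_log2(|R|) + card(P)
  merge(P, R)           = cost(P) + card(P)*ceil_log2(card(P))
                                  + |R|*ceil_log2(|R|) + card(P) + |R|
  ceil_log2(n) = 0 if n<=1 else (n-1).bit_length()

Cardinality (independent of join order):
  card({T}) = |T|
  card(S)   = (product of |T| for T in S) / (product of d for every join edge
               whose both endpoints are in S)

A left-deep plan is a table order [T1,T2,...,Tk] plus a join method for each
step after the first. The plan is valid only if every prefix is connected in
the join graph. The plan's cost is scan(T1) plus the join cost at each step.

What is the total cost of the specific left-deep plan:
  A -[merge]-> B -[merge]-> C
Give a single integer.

12430

step 1: scan A: cost=60, card=60
step 2: join B via merge
    card(P join B) = 60*150/(15) = 600
    cost = 60 + 60*6 + 150*8 + 60 + 150 = 1830
step 3: join C via merge
    card(P join C) = 600*400/(20) = 12000
    cost = 1830 + 600*10 + 400*9 + 600 + 400 = 12430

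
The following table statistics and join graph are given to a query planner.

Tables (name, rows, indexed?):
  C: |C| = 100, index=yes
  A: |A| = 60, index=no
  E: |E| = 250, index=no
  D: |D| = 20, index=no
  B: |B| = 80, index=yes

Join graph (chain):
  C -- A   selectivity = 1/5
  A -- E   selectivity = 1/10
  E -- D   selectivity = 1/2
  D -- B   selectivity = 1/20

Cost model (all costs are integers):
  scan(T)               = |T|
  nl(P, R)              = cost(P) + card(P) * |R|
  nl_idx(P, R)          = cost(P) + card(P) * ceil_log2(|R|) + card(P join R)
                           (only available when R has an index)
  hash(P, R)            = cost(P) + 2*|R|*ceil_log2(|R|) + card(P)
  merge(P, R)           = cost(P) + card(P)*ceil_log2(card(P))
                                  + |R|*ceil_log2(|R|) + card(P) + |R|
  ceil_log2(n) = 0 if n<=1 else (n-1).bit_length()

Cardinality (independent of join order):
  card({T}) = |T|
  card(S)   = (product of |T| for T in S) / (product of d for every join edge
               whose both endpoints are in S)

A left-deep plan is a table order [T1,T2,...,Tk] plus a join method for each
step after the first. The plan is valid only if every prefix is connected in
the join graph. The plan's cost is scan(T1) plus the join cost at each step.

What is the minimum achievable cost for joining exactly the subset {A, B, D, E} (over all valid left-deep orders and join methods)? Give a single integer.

13850

Selinger DP over subsets of {A,B,D,E}:
  {A}: scan cost=60, card=60
  {E}: scan cost=250, card=250
  {D}: scan cost=20, card=20
  {B}: scan cost=80, card=80
  {AE}: card=1500; try (A,hash)→1220, (E,merge)→2730, (A,merge)→2920, (E,hash)→4120, (E,nl)→15060, (A,nl)→15250; best=1220 via (A,hash)
  {DE}: card=2500; try (D,hash)→700, (E,merge)→2390, (D,merge)→2620, (E,hash)→4040, (E,nl)→5020, (D,nl)→5250; best=700 via (D,hash)
  {BD}: card=80; try (B,nl_idx)→240, (D,hash)→360, (B,merge)→780, (D,merge)→840, (B,hash)→1160, (B,nl)→1620 …(+1); best=240 via (B,nl_idx)
  {ADE}: card=15000; try (D,hash)→2920, (A,hash)→3920, (D,merge)→19340, (D,nl)→31220, (A,merge)→33620, (A,nl)→150700; best=2920 via (D,hash)
  {BDE}: card=10000; try (E,merge)→3130, (E,hash)→4320, (B,hash)→4320, (E,nl)→20240, (B,nl_idx)→28200, (B,merge)→33840 …(+1); best=3130 via (E,merge)
  {ABDE}: card=60000; try (A,hash)→13850, (B,hash)→19040, (A,merge)→153550, (B,nl_idx)→167920, (B,merge)→228560, (A,nl)→603130 …(+1); best=13850 via (A,hash)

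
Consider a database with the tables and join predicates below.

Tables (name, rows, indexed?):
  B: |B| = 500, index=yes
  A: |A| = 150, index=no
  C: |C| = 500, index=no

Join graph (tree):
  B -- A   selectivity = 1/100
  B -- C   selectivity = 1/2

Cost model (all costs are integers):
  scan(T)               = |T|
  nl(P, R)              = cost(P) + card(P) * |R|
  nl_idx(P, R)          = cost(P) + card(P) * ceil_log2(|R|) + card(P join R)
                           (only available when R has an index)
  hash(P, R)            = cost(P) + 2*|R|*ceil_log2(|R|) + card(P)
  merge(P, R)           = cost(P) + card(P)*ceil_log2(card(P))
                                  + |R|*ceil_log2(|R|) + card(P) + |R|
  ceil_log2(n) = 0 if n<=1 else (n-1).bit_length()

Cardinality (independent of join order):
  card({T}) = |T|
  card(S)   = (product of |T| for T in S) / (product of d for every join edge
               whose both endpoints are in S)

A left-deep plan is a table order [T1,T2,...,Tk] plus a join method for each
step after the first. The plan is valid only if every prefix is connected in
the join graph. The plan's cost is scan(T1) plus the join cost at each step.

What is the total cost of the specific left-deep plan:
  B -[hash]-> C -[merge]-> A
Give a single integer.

step 1: scan B: cost=500, card=500
step 2: join C via hash
    card(P join C) = 500*500/(2) = 125000
    cost = 500 + 2*500*9 + 500 = 10000
step 3: join A via merge
    card(P join A) = 125000*150/(100) = 187500
    cost = 10000 + 125000*17 + 150*8 + 125000 + 150 = 2261350

2261350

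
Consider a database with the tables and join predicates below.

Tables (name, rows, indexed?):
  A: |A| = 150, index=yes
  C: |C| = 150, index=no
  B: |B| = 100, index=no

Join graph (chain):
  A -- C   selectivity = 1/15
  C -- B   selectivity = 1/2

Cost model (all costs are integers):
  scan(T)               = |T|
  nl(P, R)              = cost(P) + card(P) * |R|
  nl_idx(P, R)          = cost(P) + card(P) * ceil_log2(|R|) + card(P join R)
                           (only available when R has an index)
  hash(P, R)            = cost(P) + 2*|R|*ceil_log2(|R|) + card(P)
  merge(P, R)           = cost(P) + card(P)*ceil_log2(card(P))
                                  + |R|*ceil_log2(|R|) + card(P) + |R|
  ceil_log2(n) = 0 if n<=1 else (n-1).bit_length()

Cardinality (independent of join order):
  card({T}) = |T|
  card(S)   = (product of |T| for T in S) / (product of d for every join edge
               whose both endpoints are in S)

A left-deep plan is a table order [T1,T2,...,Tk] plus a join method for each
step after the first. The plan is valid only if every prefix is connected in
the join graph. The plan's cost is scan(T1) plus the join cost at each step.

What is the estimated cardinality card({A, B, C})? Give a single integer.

75000

Tables in S: A(150), B(100), C(150)
Edges inside S: A-C(d=15), C-B(d=2)
numerator = 150 * 100 * 150 = 2250000
denominator = 15 * 2 = 30
card(S) = 2250000 / 30 = 75000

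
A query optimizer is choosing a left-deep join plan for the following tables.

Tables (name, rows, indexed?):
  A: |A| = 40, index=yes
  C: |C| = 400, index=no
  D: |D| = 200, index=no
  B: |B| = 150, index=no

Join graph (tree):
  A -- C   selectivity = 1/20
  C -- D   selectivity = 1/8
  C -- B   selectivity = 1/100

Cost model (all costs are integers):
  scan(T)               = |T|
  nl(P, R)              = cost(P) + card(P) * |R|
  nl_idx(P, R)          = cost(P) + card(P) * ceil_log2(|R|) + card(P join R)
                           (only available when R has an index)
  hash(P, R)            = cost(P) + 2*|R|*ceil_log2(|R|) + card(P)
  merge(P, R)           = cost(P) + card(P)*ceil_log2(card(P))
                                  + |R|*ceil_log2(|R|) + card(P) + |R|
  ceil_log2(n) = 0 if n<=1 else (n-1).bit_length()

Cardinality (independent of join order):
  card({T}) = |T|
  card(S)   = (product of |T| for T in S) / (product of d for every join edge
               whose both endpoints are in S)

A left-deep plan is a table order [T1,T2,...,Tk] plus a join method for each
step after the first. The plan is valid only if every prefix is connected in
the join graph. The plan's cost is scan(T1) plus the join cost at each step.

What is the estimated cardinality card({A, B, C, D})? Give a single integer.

30000

Tables in S: A(40), B(150), C(400), D(200)
Edges inside S: A-C(d=20), C-D(d=8), C-B(d=100)
numerator = 40 * 150 * 400 * 200 = 480000000
denominator = 20 * 8 * 100 = 16000
card(S) = 480000000 / 16000 = 30000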